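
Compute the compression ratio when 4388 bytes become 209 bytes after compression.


Ratio = original / compressed = 4388 / 209 = 20.9952

20.9952


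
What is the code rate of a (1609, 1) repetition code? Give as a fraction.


Rate = k/n = 1/1609

1/1609


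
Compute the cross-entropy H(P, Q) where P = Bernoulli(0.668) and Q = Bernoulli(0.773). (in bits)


H(P,Q) = -p*log2(q) - (1-p)*log2(1-q). -0.668*log2(0.773) = 0.248135; -0.332*log2(0.227) = 0.710226. H(P,Q) = 0.248135 + 0.710226 = 0.9584

0.9584 bits


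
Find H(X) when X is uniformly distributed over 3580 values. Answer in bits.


H = log2(n) = log2(3580) = 11.8057

11.8057 bits


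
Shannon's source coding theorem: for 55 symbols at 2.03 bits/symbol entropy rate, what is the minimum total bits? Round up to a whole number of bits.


Minimum bits >= n * H = 55 * 2.03 = 111.65, rounded up to a whole number of bits = 112

112 bits


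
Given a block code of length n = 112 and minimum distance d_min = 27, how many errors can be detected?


Detection capability = d_min - 1 = 27 - 1 = 26

26 errors


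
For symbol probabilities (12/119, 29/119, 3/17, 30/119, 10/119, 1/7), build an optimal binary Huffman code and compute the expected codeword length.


Huffman construction (repeatedly merge the two least-probable nodes; each merge adds 1 bit to every symbol beneath it): 10/119 + 12/119 = 22/119; 1/7 + 3/17 = 38/119; 22/119 + 29/119 = 3/7; 30/119 + 38/119 = 4/7; 3/7 + 4/7 = 1. Resulting codeword lengths (in the order the probabilities were given): (3, 2, 3, 2, 3, 3). L_avg = sum(p_i * l_i) = 12/119*3 + 29/119*2 + 3/17*3 + 30/119*2 + 10/119*3 + 1/7*3 = 298/119 = 2.5042

2.5042 bits


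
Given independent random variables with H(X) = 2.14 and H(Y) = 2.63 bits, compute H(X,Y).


For independent variables, H(X,Y) = H(X) + H(Y) = 2.14 + 2.63 = 4.77

4.77 bits


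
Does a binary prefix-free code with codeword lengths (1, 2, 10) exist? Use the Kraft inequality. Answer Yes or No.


Kraft sum = sum(2^(-l_i)) = 0.751, need <= 1. Result: satisfied (a binary prefix-free code with these lengths exists)

Yes


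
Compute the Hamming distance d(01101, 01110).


Count differing positions: . . . ^ ^ = 2 differences

2


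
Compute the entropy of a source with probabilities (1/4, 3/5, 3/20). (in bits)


H = -sum(p_i * log2(p_i)). Terms: -(1/4)*log2(1/4) = 0.500000; -(3/5)*log2(3/5) = 0.442179; -(3/20)*log2(3/20) = 0.410545. H = 0.500000 + 0.442179 + 0.410545 = 1.3527

1.3527 bits


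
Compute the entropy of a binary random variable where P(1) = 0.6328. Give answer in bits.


H = -p*log2(p) - (1-p)*log2(1-p). -0.6328*log2(0.6328) = 0.417761; -0.3672*log2(0.3672) = 0.530737. H = 0.417761 + 0.530737 = 0.9485

0.9485 bits


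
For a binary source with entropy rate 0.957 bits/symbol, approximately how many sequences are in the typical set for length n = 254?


log2|A_typical| = nH = 254 * 0.957 = 243.078, so |A_typical| ~ 2^243.078 = 1.492e+73

1.492e+73


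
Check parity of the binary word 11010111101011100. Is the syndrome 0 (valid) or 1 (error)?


Syndrome = XOR of all bits = 1 XOR 1 XOR 0 XOR 1 XOR 0 XOR 1 XOR 1 XOR 1 XOR 1 XOR 0 XOR 1 XOR 0 XOR 1 XOR 1 XOR 1 XOR 0 XOR 0 = 1

1


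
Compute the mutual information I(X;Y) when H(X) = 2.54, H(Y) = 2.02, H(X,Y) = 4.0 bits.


I(X;Y) = H(X) + H(Y) - H(X,Y) = 2.54 + 2.02 - 4.0 = 0.56

0.56 bits


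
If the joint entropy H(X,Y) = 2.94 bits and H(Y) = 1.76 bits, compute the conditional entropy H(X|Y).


H(X|Y) = H(X,Y) - H(Y) = 2.94 - 1.76 = 1.18

1.18 bits


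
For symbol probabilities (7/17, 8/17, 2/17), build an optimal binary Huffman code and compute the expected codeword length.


Huffman construction (repeatedly merge the two least-probable nodes; each merge adds 1 bit to every symbol beneath it): 2/17 + 7/17 = 9/17; 8/17 + 9/17 = 1. Resulting codeword lengths (in the order the probabilities were given): (2, 1, 2). L_avg = sum(p_i * l_i) = 7/17*2 + 8/17*1 + 2/17*2 = 26/17 = 1.5294

1.5294 bits


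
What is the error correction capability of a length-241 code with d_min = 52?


Correction capability = floor((d-1)/2) = floor((52-1)/2) = 25

25 errors


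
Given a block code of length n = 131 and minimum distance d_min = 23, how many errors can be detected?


Detection capability = d_min - 1 = 23 - 1 = 22

22 errors


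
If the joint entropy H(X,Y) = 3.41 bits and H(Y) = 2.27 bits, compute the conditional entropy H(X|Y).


H(X|Y) = H(X,Y) - H(Y) = 3.41 - 2.27 = 1.14

1.14 bits


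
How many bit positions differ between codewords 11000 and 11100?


Count differing positions: . . ^ . . = 1 differences

1


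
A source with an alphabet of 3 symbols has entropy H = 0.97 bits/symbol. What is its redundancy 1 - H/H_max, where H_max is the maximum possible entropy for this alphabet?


H_max = log2(K) = log2(3) = 1.585 bits/symbol. Redundancy = 1 - H/H_max = 1 - 0.97/1.585 = 1 - 0.612 = 0.388

0.388


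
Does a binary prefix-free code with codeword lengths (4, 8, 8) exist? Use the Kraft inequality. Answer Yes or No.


Kraft sum = sum(2^(-l_i)) = 0.0703, need <= 1. Result: satisfied (a binary prefix-free code with these lengths exists)

Yes


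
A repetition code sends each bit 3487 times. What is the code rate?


Rate = k/n = 1/3487

1/3487


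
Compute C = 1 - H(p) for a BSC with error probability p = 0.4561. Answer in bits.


H(p) = -p*log2(p) - (1-p)*log2(1-p) = -0.4561*log2(0.4561) - 0.5439*log2(0.5439) = 0.516569 + 0.477863 = 0.9944. C = 1 - H(p) = 1 - 0.9944 = 0.0056

0.0056 bits


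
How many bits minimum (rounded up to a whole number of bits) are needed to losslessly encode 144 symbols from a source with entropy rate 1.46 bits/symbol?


Minimum bits >= n * H = 144 * 1.46 = 210.24, rounded up to a whole number of bits = 211

211 bits


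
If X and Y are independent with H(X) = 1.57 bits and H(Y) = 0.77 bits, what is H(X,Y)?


For independent variables, H(X,Y) = H(X) + H(Y) = 1.57 + 0.77 = 2.34

2.34 bits


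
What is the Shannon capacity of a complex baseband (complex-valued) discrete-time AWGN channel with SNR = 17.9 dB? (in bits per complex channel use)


SNR_linear = 10^(17.9/10) = 61.6595; C = log2(1 + SNR_linear) = log2(1 + 61.6595) = 5.9695

5.9695 bits/channel use


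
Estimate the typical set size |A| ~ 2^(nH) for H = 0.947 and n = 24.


log2|A_typical| = nH = 24 * 0.947 = 22.728, so |A_typical| ~ 2^22.728 = 6.947e+06

6.947e+06


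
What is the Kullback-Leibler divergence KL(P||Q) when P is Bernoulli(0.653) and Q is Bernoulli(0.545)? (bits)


KL = p*log2(p/q) + (1-p)*log2((1-p)/(1-q)) = 0.653*log2(0.653/0.545) + 0.347*log2(0.347/0.455) = 0.0347

0.0347 bits


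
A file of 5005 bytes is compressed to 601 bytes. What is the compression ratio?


Ratio = original / compressed = 5005 / 601 = 8.3278

8.3278


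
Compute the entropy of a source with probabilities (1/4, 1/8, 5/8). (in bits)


H = -sum(p_i * log2(p_i)). Terms: -(1/4)*log2(1/4) = 0.500000; -(1/8)*log2(1/8) = 0.375000; -(5/8)*log2(5/8) = 0.423795. H = 0.500000 + 0.375000 + 0.423795 = 1.2988

1.2988 bits


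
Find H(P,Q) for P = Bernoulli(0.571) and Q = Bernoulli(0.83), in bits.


H(P,Q) = -p*log2(q) - (1-p)*log2(1-q). -0.571*log2(0.83) = 0.153494; -0.429*log2(0.17) = 1.096693. H(P,Q) = 0.153494 + 1.096693 = 1.2502

1.2502 bits


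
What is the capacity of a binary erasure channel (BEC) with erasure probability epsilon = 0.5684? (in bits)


C = 1 - epsilon = 1 - 0.5684 = 0.4316

0.4316 bits


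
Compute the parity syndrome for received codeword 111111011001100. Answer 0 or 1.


Syndrome = XOR of all bits = 1 XOR 1 XOR 1 XOR 1 XOR 1 XOR 1 XOR 0 XOR 1 XOR 1 XOR 0 XOR 0 XOR 1 XOR 1 XOR 0 XOR 0 = 0

0


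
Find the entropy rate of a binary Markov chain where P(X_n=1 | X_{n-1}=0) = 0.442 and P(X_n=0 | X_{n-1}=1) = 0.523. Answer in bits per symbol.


Stationary distribution: pi_0 = p10/(p01+p10) = 0.542, pi_1 = 0.458. Entropy rate H' = pi_0*H(p01) + pi_1*H(p10) = 0.542*0.9903 + 0.458*0.9985 = 0.994

0.994 bits/symbol


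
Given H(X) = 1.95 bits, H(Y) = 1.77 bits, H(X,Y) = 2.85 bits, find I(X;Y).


I(X;Y) = H(X) + H(Y) - H(X,Y) = 1.95 + 1.77 - 2.85 = 0.87

0.87 bits


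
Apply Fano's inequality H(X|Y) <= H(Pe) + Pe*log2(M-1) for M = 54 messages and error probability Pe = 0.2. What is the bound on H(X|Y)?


H(Pe) = -Pe*log2(Pe) - (1-Pe)*log2(1-Pe) = -0.2*log2(0.2) - 0.8*log2(0.8) = 0.464386 + 0.257542 = 0.7219. Pe*log2(M-1) = 0.2*log2(53) = 1.145584. Bound = H(Pe) + Pe*log2(M-1) = 0.464386 + 0.257542 + 1.145584 = 1.8675

1.8675 bits


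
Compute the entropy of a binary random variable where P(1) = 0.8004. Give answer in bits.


H = -p*log2(p) - (1-p)*log2(1-p). -0.8004*log2(0.8004) = 0.257094; -0.1996*log2(0.1996) = 0.464033. H = 0.257094 + 0.464033 = 0.7211

0.7211 bits


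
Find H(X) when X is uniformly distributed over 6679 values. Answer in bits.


H = log2(n) = log2(6679) = 12.7054

12.7054 bits


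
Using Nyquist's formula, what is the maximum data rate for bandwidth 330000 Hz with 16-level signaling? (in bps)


Rate = 2 * B * log2(M) = 2 * 330000 * 4.0 = 2640000.0

2640000.0 bps


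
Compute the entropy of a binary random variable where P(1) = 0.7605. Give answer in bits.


H = -p*log2(p) - (1-p)*log2(1-p). -0.7605*log2(0.7605) = 0.300382; -0.2395*log2(0.2395) = 0.493826. H = 0.300382 + 0.493826 = 0.7942

0.7942 bits


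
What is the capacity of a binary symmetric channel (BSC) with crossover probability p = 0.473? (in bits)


H(p) = -p*log2(p) - (1-p)*log2(1-p) = -0.473*log2(0.473) - 0.527*log2(0.527) = 0.510882 + 0.487014 = 0.9979. C = 1 - H(p) = 1 - 0.9979 = 0.0021

0.0021 bits


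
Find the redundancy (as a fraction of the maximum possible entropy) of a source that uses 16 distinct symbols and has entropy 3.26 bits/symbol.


H_max = log2(K) = log2(16) = 4.0 bits/symbol. Redundancy = 1 - H/H_max = 1 - 3.26/4.0 = 1 - 0.815 = 0.185

0.185


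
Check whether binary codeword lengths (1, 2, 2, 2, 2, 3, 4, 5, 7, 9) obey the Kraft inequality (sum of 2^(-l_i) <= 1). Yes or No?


Kraft sum = sum(2^(-l_i)) = 1.7285, need <= 1. Result: violated (a binary prefix-free code with these lengths cannot exist)

No


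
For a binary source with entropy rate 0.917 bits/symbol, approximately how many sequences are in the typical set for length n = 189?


log2|A_typical| = nH = 189 * 0.917 = 173.313, so |A_typical| ~ 2^173.313 = 1.487e+52

1.487e+52


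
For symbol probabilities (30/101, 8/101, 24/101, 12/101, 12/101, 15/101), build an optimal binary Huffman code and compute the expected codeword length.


Huffman construction (repeatedly merge the two least-probable nodes; each merge adds 1 bit to every symbol beneath it): 8/101 + 12/101 = 20/101; 12/101 + 15/101 = 27/101; 20/101 + 24/101 = 44/101; 27/101 + 30/101 = 57/101; 44/101 + 57/101 = 1. Resulting codeword lengths (in the order the probabilities were given): (2, 3, 2, 3, 3, 3). L_avg = sum(p_i * l_i) = 30/101*2 + 8/101*3 + 24/101*2 + 12/101*3 + 12/101*3 + 15/101*3 = 249/101 = 2.4653

2.4653 bits


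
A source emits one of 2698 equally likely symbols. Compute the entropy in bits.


H = log2(n) = log2(2698) = 11.3977

11.3977 bits


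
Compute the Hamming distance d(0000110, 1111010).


Count differing positions: ^ ^ ^ ^ ^ . . = 5 differences

5


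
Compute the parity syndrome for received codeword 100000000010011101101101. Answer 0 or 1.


Syndrome = XOR of all bits = 1 XOR 0 XOR 0 XOR 0 XOR 0 XOR 0 XOR 0 XOR 0 XOR 0 XOR 0 XOR 1 XOR 0 XOR 0 XOR 1 XOR 1 XOR 1 XOR 0 XOR 1 XOR 1 XOR 0 XOR 1 XOR 1 XOR 0 XOR 1 = 0

0


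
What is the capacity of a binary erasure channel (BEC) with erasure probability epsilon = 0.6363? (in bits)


C = 1 - epsilon = 1 - 0.6363 = 0.3637

0.3637 bits


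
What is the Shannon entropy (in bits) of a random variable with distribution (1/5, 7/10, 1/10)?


H = -sum(p_i * log2(p_i)). Terms: -(1/5)*log2(1/5) = 0.464386; -(7/10)*log2(7/10) = 0.360201; -(1/10)*log2(1/10) = 0.332193. H = 0.464386 + 0.360201 + 0.332193 = 1.1568

1.1568 bits


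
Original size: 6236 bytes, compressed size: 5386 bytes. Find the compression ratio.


Ratio = original / compressed = 6236 / 5386 = 1.1578

1.1578


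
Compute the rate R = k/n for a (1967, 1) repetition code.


Rate = k/n = 1/1967

1/1967


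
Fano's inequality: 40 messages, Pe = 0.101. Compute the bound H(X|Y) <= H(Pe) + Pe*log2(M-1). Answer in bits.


H(Pe) = -Pe*log2(Pe) - (1-Pe)*log2(1-Pe) = -0.101*log2(0.101) - 0.899*log2(0.899) = 0.334065 + 0.138093 = 0.4722. Pe*log2(M-1) = 0.101*log2(39) = 0.533826. Bound = H(Pe) + Pe*log2(M-1) = 0.334065 + 0.138093 + 0.533826 = 1.006

1.006 bits


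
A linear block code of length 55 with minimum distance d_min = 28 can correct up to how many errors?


Correction capability = floor((d-1)/2) = floor((28-1)/2) = 13

13 errors


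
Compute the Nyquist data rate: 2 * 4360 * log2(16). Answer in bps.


Rate = 2 * B * log2(M) = 2 * 4360 * 4.0 = 34880.0

34880.0 bps


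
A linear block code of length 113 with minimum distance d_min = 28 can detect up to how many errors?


Detection capability = d_min - 1 = 28 - 1 = 27

27 errors


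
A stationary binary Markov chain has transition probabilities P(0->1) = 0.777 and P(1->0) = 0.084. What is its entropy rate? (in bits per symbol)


Stationary distribution: pi_0 = p10/(p01+p10) = 0.0976, pi_1 = 0.9024. Entropy rate H' = pi_0*H(p01) + pi_1*H(p10) = 0.0976*0.7656 + 0.9024*0.4161 = 0.4502

0.4502 bits/symbol


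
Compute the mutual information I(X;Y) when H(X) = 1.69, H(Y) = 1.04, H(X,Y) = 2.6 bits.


I(X;Y) = H(X) + H(Y) - H(X,Y) = 1.69 + 1.04 - 2.6 = 0.13

0.13 bits


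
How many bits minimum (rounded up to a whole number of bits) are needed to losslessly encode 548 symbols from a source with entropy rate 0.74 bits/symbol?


Minimum bits >= n * H = 548 * 0.74 = 405.52, rounded up to a whole number of bits = 406

406 bits


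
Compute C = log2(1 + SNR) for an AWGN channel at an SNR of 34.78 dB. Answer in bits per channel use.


SNR_linear = 10^(34.78/10) = 3006.0763; C = log2(1 + SNR_linear) = log2(1 + 3006.0763) = 11.5541

11.5541 bits/channel use


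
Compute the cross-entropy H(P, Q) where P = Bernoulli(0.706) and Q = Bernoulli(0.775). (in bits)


H(P,Q) = -p*log2(q) - (1-p)*log2(1-q). -0.706*log2(0.775) = 0.259619; -0.294*log2(0.225) = 0.632689. H(P,Q) = 0.259619 + 0.632689 = 0.8923

0.8923 bits


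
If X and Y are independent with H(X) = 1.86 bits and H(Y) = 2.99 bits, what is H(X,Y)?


For independent variables, H(X,Y) = H(X) + H(Y) = 1.86 + 2.99 = 4.85

4.85 bits


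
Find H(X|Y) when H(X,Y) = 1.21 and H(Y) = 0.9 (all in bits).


H(X|Y) = H(X,Y) - H(Y) = 1.21 - 0.9 = 0.31

0.31 bits


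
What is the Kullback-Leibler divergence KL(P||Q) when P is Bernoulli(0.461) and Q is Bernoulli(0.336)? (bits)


KL = p*log2(p/q) + (1-p)*log2((1-p)/(1-q)) = 0.461*log2(0.461/0.336) + 0.539*log2(0.539/0.664) = 0.0482

0.0482 bits


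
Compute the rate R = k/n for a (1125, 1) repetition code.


Rate = k/n = 1/1125

1/1125


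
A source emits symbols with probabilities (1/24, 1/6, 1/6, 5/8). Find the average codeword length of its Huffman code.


Huffman construction (repeatedly merge the two least-probable nodes; each merge adds 1 bit to every symbol beneath it): 1/24 + 1/6 = 5/24; 1/6 + 5/24 = 3/8; 3/8 + 5/8 = 1. Resulting codeword lengths (in the order the probabilities were given): (3, 3, 2, 1). L_avg = sum(p_i * l_i) = 1/24*3 + 1/6*3 + 1/6*2 + 5/8*1 = 19/12 = 1.5833

1.5833 bits


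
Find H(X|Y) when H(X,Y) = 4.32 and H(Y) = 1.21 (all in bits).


H(X|Y) = H(X,Y) - H(Y) = 4.32 - 1.21 = 3.11

3.11 bits


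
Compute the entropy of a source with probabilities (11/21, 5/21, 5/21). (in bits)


H = -sum(p_i * log2(p_i)). Terms: -(11/21)*log2(11/21) = 0.488654; -(5/21)*log2(5/21) = 0.492950; -(5/21)*log2(5/21) = 0.492950. H = 0.488654 + 0.492950 + 0.492950 = 1.4746

1.4746 bits


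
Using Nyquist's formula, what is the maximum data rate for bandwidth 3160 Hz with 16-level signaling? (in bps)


Rate = 2 * B * log2(M) = 2 * 3160 * 4.0 = 25280.0

25280.0 bps


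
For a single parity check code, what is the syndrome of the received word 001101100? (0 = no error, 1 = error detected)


Syndrome = XOR of all bits = 0 XOR 0 XOR 1 XOR 1 XOR 0 XOR 1 XOR 1 XOR 0 XOR 0 = 0

0


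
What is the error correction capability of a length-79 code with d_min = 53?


Correction capability = floor((d-1)/2) = floor((53-1)/2) = 26

26 errors


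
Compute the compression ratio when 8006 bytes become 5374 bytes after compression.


Ratio = original / compressed = 8006 / 5374 = 1.4898

1.4898


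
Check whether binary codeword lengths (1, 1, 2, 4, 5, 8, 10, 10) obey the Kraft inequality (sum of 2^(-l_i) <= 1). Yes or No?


Kraft sum = sum(2^(-l_i)) = 1.3496, need <= 1. Result: violated (a binary prefix-free code with these lengths cannot exist)

No


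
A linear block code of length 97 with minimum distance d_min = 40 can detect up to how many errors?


Detection capability = d_min - 1 = 40 - 1 = 39

39 errors


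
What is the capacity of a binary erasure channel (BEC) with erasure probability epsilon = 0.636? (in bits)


C = 1 - epsilon = 1 - 0.636 = 0.364

0.364 bits


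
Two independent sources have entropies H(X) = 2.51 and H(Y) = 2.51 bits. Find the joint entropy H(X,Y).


For independent variables, H(X,Y) = H(X) + H(Y) = 2.51 + 2.51 = 5.02

5.02 bits


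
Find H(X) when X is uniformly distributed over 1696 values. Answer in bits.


H = log2(n) = log2(1696) = 10.7279

10.7279 bits


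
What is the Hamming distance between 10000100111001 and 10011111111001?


Count differing positions: . . . ^ ^ . ^ ^ . . . . . . = 4 differences

4


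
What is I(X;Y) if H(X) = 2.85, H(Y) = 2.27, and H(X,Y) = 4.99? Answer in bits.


I(X;Y) = H(X) + H(Y) - H(X,Y) = 2.85 + 2.27 - 4.99 = 0.13

0.13 bits


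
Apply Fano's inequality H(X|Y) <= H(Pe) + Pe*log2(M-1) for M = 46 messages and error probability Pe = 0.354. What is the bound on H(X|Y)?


H(Pe) = -Pe*log2(Pe) - (1-Pe)*log2(1-Pe) = -0.354*log2(0.354) - 0.646*log2(0.646) = 0.530355 + 0.407234 = 0.9376. Pe*log2(M-1) = 0.354*log2(45) = 1.944116. Bound = H(Pe) + Pe*log2(M-1) = 0.530355 + 0.407234 + 1.944116 = 2.8817

2.8817 bits


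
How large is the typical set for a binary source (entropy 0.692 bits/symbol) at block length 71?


log2|A_typical| = nH = 71 * 0.692 = 49.132, so |A_typical| ~ 2^49.132 = 6.169e+14

6.169e+14


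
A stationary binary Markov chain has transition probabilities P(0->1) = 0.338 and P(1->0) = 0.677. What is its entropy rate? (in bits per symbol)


Stationary distribution: pi_0 = p10/(p01+p10) = 0.667, pi_1 = 0.333. Entropy rate H' = pi_0*H(p01) + pi_1*H(p10) = 0.667*0.9229 + 0.333*0.9076 = 0.9178

0.9178 bits/symbol


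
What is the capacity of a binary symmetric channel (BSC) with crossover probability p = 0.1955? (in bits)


H(p) = -p*log2(p) - (1-p)*log2(1-p) = -0.1955*log2(0.1955) - 0.8045*log2(0.8045) = 0.460355 + 0.252481 = 0.7128. C = 1 - H(p) = 1 - 0.7128 = 0.2872

0.2872 bits


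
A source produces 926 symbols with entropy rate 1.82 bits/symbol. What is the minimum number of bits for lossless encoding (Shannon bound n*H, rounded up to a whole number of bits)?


Minimum bits >= n * H = 926 * 1.82 = 1685.32, rounded up to a whole number of bits = 1686

1686 bits


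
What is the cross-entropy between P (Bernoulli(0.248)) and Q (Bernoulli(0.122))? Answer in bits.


H(P,Q) = -p*log2(q) - (1-p)*log2(1-q). -0.248*log2(0.122) = 0.752692; -0.752*log2(0.878) = 0.141156. H(P,Q) = 0.752692 + 0.141156 = 0.8938

0.8938 bits


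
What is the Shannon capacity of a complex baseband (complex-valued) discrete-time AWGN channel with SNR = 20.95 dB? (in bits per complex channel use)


SNR_linear = 10^(20.95/10) = 124.4515; C = log2(1 + SNR_linear) = log2(1 + 124.4515) = 6.971

6.971 bits/channel use


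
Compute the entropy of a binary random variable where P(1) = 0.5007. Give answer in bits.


H = -p*log2(p) - (1-p)*log2(1-p). -0.5007*log2(0.5007) = 0.499689; -0.4993*log2(0.4993) = 0.500309. H = 0.499689 + 0.500309 = 1.0

1.0 bits


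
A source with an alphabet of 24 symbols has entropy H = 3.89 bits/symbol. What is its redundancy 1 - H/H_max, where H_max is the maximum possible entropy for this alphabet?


H_max = log2(K) = log2(24) = 4.585 bits/symbol. Redundancy = 1 - H/H_max = 1 - 3.89/4.585 = 1 - 0.8484 = 0.1516

0.1516


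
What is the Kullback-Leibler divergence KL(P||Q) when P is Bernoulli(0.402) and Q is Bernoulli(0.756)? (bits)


KL = p*log2(p/q) + (1-p)*log2((1-p)/(1-q)) = 0.402*log2(0.402/0.756) + 0.598*log2(0.598/0.244) = 0.4071

0.4071 bits


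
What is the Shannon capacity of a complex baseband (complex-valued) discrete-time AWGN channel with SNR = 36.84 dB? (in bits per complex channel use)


SNR_linear = 10^(36.84/10) = 4830.588; C = log2(1 + SNR_linear) = log2(1 + 4830.588) = 12.2383

12.2383 bits/channel use


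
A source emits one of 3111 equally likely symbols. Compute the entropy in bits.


H = log2(n) = log2(3111) = 11.6032

11.6032 bits


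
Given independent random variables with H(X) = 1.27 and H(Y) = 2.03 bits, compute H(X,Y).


For independent variables, H(X,Y) = H(X) + H(Y) = 1.27 + 2.03 = 3.3

3.3 bits


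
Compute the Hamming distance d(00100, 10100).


Count differing positions: ^ . . . . = 1 differences

1


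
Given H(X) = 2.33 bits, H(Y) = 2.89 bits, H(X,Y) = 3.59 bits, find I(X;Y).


I(X;Y) = H(X) + H(Y) - H(X,Y) = 2.33 + 2.89 - 3.59 = 1.63

1.63 bits


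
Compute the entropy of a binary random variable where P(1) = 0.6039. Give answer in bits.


H = -p*log2(p) - (1-p)*log2(1-p). -0.6039*log2(0.6039) = 0.439409; -0.3961*log2(0.3961) = 0.529215. H = 0.439409 + 0.529215 = 0.9686

0.9686 bits


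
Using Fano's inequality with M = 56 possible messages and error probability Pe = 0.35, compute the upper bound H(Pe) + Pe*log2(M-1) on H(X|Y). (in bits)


H(Pe) = -Pe*log2(Pe) - (1-Pe)*log2(1-Pe) = -0.35*log2(0.35) - 0.65*log2(0.65) = 0.530101 + 0.403967 = 0.9341. Pe*log2(M-1) = 0.35*log2(55) = 2.023476. Bound = H(Pe) + Pe*log2(M-1) = 0.530101 + 0.403967 + 2.023476 = 2.9575

2.9575 bits


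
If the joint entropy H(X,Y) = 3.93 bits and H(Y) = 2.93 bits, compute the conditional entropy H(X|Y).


H(X|Y) = H(X,Y) - H(Y) = 3.93 - 2.93 = 1.0

1.0 bits


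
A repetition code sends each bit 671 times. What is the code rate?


Rate = k/n = 1/671

1/671


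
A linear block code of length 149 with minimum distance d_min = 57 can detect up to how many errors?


Detection capability = d_min - 1 = 57 - 1 = 56

56 errors


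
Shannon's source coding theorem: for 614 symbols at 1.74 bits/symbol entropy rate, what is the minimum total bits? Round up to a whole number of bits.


Minimum bits >= n * H = 614 * 1.74 = 1068.36, rounded up to a whole number of bits = 1069

1069 bits


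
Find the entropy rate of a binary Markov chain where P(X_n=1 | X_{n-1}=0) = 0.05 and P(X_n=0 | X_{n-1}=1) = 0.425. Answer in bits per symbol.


Stationary distribution: pi_0 = p10/(p01+p10) = 0.8947, pi_1 = 0.1053. Entropy rate H' = pi_0*H(p01) + pi_1*H(p10) = 0.8947*0.2864 + 0.1053*0.9837 = 0.3598

0.3598 bits/symbol


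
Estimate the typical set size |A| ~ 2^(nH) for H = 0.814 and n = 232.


log2|A_typical| = nH = 232 * 0.814 = 188.848, so |A_typical| ~ 2^188.848 = 7.062e+56

7.062e+56


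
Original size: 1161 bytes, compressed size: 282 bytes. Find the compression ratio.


Ratio = original / compressed = 1161 / 282 = 4.117

4.117


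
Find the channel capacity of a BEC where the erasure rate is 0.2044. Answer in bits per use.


C = 1 - epsilon = 1 - 0.2044 = 0.7956

0.7956 bits


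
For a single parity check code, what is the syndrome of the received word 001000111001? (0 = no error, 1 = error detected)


Syndrome = XOR of all bits = 0 XOR 0 XOR 1 XOR 0 XOR 0 XOR 0 XOR 1 XOR 1 XOR 1 XOR 0 XOR 0 XOR 1 = 1

1


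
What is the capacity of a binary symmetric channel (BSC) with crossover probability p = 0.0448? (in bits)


H(p) = -p*log2(p) - (1-p)*log2(1-p) = -0.0448*log2(0.0448) - 0.9552*log2(0.9552) = 0.200720 + 0.063163 = 0.2639. C = 1 - H(p) = 1 - 0.2639 = 0.7361

0.7361 bits


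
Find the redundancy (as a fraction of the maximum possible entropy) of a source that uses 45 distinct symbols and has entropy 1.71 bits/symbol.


H_max = log2(K) = log2(45) = 5.4919 bits/symbol. Redundancy = 1 - H/H_max = 1 - 1.71/5.4919 = 1 - 0.3114 = 0.6886

0.6886


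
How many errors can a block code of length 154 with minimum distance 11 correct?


Correction capability = floor((d-1)/2) = floor((11-1)/2) = 5

5 errors


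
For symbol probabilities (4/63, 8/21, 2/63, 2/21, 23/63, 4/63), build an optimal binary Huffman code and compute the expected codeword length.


Huffman construction (repeatedly merge the two least-probable nodes; each merge adds 1 bit to every symbol beneath it): 2/63 + 4/63 = 2/21; 4/63 + 2/21 = 10/63; 2/21 + 10/63 = 16/63; 16/63 + 23/63 = 13/21; 8/21 + 13/21 = 1. Resulting codeword lengths (in the order the probabilities were given): (4, 1, 4, 4, 2, 4). L_avg = sum(p_i * l_i) = 4/63*4 + 8/21*1 + 2/63*4 + 2/21*4 + 23/63*2 + 4/63*4 = 134/63 = 2.127

2.127 bits


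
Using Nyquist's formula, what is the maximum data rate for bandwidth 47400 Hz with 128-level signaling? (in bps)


Rate = 2 * B * log2(M) = 2 * 47400 * 7.0 = 663600.0

663600.0 bps


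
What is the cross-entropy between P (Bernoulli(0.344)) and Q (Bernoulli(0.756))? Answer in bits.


H(P,Q) = -p*log2(q) - (1-p)*log2(1-q). -0.344*log2(0.756) = 0.138818; -0.656*log2(0.244) = 1.334991. H(P,Q) = 0.138818 + 1.334991 = 1.4738

1.4738 bits


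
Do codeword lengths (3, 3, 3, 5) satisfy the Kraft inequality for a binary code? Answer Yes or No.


Kraft sum = sum(2^(-l_i)) = 0.4062, need <= 1. Result: satisfied (a binary prefix-free code with these lengths exists)

Yes


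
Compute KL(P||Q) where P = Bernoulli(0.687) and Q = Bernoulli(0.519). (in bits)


KL = p*log2(p/q) + (1-p)*log2((1-p)/(1-q)) = 0.687*log2(0.687/0.519) + 0.313*log2(0.313/0.481) = 0.0839

0.0839 bits


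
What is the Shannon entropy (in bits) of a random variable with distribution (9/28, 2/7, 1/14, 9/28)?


H = -sum(p_i * log2(p_i)). Terms: -(9/28)*log2(9/28) = 0.526317; -(2/7)*log2(2/7) = 0.516387; -(1/14)*log2(1/14) = 0.271954; -(9/28)*log2(9/28) = 0.526317. H = 0.526317 + 0.516387 + 0.271954 + 0.526317 = 1.841

1.841 bits


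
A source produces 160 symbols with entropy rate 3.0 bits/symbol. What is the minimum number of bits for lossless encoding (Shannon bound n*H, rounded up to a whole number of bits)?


Minimum bits >= n * H = 160 * 3.0 = 480.0, rounded up to a whole number of bits = 480

480 bits


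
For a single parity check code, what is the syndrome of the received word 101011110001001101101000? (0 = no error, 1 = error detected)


Syndrome = XOR of all bits = 1 XOR 0 XOR 1 XOR 0 XOR 1 XOR 1 XOR 1 XOR 1 XOR 0 XOR 0 XOR 0 XOR 1 XOR 0 XOR 0 XOR 1 XOR 1 XOR 0 XOR 1 XOR 1 XOR 0 XOR 1 XOR 0 XOR 0 XOR 0 = 0

0


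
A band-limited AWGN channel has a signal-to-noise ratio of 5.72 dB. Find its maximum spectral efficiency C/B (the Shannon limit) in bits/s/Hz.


SNR_linear = 10^(5.72/10) = 3.7325; C/B = log2(1 + SNR_linear) = log2(1 + 3.7325) = 2.2426

2.2426 bits/s/Hz


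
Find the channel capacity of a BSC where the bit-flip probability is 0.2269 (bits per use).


H(p) = -p*log2(p) - (1-p)*log2(1-p) = -0.2269*log2(0.2269) - 0.7731*log2(0.7731) = 0.485537 + 0.287031 = 0.7726. C = 1 - H(p) = 1 - 0.7726 = 0.2274

0.2274 bits


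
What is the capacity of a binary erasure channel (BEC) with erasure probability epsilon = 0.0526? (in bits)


C = 1 - epsilon = 1 - 0.0526 = 0.9474

0.9474 bits


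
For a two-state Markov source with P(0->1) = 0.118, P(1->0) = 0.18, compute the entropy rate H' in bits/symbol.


Stationary distribution: pi_0 = p10/(p01+p10) = 0.604, pi_1 = 0.396. Entropy rate H' = pi_0*H(p01) + pi_1*H(p10) = 0.604*0.5236 + 0.396*0.6801 = 0.5856

0.5856 bits/symbol


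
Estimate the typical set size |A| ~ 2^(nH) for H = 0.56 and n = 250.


log2|A_typical| = nH = 250 * 0.56 = 140.0, so |A_typical| ~ 2^140.0 = 1.394e+42

1.394e+42


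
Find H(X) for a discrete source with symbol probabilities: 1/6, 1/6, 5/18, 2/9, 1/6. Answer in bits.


H = -sum(p_i * log2(p_i)). Terms: -(1/6)*log2(1/6) = 0.430827; -(1/6)*log2(1/6) = 0.430827; -(5/18)*log2(5/18) = 0.513332; -(2/9)*log2(2/9) = 0.482206; -(1/6)*log2(1/6) = 0.430827. H = 0.430827 + 0.430827 + 0.513332 + 0.482206 + 0.430827 = 2.288

2.288 bits


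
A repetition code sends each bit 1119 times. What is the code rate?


Rate = k/n = 1/1119

1/1119


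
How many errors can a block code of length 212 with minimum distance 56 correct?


Correction capability = floor((d-1)/2) = floor((56-1)/2) = 27

27 errors


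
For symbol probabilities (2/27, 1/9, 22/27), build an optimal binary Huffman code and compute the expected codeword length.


Huffman construction (repeatedly merge the two least-probable nodes; each merge adds 1 bit to every symbol beneath it): 2/27 + 1/9 = 5/27; 5/27 + 22/27 = 1. Resulting codeword lengths (in the order the probabilities were given): (2, 2, 1). L_avg = sum(p_i * l_i) = 2/27*2 + 1/9*2 + 22/27*1 = 32/27 = 1.1852

1.1852 bits


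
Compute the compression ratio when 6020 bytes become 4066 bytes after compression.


Ratio = original / compressed = 6020 / 4066 = 1.4806

1.4806


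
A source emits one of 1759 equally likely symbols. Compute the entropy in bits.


H = log2(n) = log2(1759) = 10.7805

10.7805 bits


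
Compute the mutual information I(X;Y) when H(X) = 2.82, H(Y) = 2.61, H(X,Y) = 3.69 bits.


I(X;Y) = H(X) + H(Y) - H(X,Y) = 2.82 + 2.61 - 3.69 = 1.74

1.74 bits


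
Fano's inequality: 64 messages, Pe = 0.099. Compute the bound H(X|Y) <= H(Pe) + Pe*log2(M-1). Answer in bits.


H(Pe) = -Pe*log2(Pe) - (1-Pe)*log2(1-Pe) = -0.099*log2(0.099) - 0.901*log2(0.901) = 0.330306 + 0.135511 = 0.4658. Pe*log2(M-1) = 0.099*log2(63) = 0.591751. Bound = H(Pe) + Pe*log2(M-1) = 0.330306 + 0.135511 + 0.591751 = 1.0576

1.0576 bits


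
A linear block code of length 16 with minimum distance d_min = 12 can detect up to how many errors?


Detection capability = d_min - 1 = 12 - 1 = 11

11 errors


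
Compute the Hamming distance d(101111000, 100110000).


Count differing positions: . . ^ . . ^ . . . = 2 differences

2


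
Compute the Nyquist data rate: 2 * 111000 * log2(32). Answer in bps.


Rate = 2 * B * log2(M) = 2 * 111000 * 5.0 = 1110000.0

1110000.0 bps


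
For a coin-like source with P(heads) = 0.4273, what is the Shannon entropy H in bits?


H = -p*log2(p) - (1-p)*log2(1-p). -0.4273*log2(0.4273) = 0.524160; -0.5727*log2(0.5727) = 0.460536. H = 0.524160 + 0.460536 = 0.9847

0.9847 bits


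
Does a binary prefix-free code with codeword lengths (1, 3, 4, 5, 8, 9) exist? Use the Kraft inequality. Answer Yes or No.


Kraft sum = sum(2^(-l_i)) = 0.7246, need <= 1. Result: satisfied (a binary prefix-free code with these lengths exists)

Yes


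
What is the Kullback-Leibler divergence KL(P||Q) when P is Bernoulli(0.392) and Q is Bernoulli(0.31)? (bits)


KL = p*log2(p/q) + (1-p)*log2((1-p)/(1-q)) = 0.392*log2(0.392/0.31) + 0.608*log2(0.608/0.69) = 0.0218

0.0218 bits


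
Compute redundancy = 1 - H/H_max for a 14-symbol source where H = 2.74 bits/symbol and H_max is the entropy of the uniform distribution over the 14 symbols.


H_max = log2(K) = log2(14) = 3.8074 bits/symbol. Redundancy = 1 - H/H_max = 1 - 2.74/3.8074 = 1 - 0.7197 = 0.2803

0.2803


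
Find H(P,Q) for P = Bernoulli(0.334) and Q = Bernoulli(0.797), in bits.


H(P,Q) = -p*log2(q) - (1-p)*log2(1-q). -0.334*log2(0.797) = 0.109334; -0.666*log2(0.203) = 1.532099. H(P,Q) = 0.109334 + 1.532099 = 1.6414

1.6414 bits


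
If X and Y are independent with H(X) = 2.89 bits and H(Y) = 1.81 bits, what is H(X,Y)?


For independent variables, H(X,Y) = H(X) + H(Y) = 2.89 + 1.81 = 4.7

4.7 bits


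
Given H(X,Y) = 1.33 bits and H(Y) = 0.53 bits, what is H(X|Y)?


H(X|Y) = H(X,Y) - H(Y) = 1.33 - 0.53 = 0.8

0.8 bits


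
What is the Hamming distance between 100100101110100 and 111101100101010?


Count differing positions: . ^ ^ . . ^ . . ^ . ^ ^ ^ ^ . = 8 differences

8


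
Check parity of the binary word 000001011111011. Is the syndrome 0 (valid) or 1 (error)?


Syndrome = XOR of all bits = 0 XOR 0 XOR 0 XOR 0 XOR 0 XOR 1 XOR 0 XOR 1 XOR 1 XOR 1 XOR 1 XOR 1 XOR 0 XOR 1 XOR 1 = 0

0


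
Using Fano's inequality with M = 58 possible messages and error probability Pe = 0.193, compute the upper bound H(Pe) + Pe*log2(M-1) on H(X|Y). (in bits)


H(Pe) = -Pe*log2(Pe) - (1-Pe)*log2(1-Pe) = -0.193*log2(0.193) - 0.807*log2(0.807) = 0.458052 + 0.249653 = 0.7077. Pe*log2(M-1) = 0.193*log2(57) = 1.125748. Bound = H(Pe) + Pe*log2(M-1) = 0.458052 + 0.249653 + 1.125748 = 1.8335

1.8335 bits


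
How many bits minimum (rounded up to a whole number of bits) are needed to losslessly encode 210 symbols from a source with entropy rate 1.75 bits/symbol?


Minimum bits >= n * H = 210 * 1.75 = 367.5, rounded up to a whole number of bits = 368

368 bits


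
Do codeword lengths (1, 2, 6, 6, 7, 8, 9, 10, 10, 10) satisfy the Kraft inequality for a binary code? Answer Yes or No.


Kraft sum = sum(2^(-l_i)) = 0.7979, need <= 1. Result: satisfied (a binary prefix-free code with these lengths exists)

Yes


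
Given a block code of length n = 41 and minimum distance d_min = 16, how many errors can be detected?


Detection capability = d_min - 1 = 16 - 1 = 15

15 errors


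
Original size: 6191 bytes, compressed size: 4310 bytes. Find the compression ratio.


Ratio = original / compressed = 6191 / 4310 = 1.4364

1.4364


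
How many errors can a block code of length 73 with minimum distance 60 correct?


Correction capability = floor((d-1)/2) = floor((60-1)/2) = 29

29 errors


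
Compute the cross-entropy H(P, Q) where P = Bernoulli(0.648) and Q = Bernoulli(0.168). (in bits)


H(P,Q) = -p*log2(q) - (1-p)*log2(1-q). -0.648*log2(0.168) = 1.667607; -0.352*log2(0.832) = 0.093401. H(P,Q) = 1.667607 + 0.093401 = 1.761

1.761 bits


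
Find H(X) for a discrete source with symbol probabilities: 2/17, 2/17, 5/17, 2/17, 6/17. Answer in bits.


H = -sum(p_i * log2(p_i)). Terms: -(2/17)*log2(2/17) = 0.363231; -(2/17)*log2(2/17) = 0.363231; -(5/17)*log2(5/17) = 0.519275; -(2/17)*log2(2/17) = 0.363231; -(6/17)*log2(6/17) = 0.530294. H = 0.363231 + 0.363231 + 0.519275 + 0.363231 + 0.530294 = 2.1393

2.1393 bits


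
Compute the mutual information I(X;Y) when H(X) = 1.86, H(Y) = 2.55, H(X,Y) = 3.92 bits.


I(X;Y) = H(X) + H(Y) - H(X,Y) = 1.86 + 2.55 - 3.92 = 0.49

0.49 bits


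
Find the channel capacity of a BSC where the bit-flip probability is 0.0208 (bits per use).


H(p) = -p*log2(p) - (1-p)*log2(1-p) = -0.0208*log2(0.0208) - 0.9792*log2(0.9792) = 0.116215 + 0.029694 = 0.1459. C = 1 - H(p) = 1 - 0.1459 = 0.8541

0.8541 bits


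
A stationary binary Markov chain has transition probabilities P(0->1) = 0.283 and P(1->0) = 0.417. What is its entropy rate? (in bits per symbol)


Stationary distribution: pi_0 = p10/(p01+p10) = 0.5957, pi_1 = 0.4043. Entropy rate H' = pi_0*H(p01) + pi_1*H(p10) = 0.5957*0.8595 + 0.4043*0.98 = 0.9082

0.9082 bits/symbol


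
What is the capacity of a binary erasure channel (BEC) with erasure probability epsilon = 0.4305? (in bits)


C = 1 - epsilon = 1 - 0.4305 = 0.5695

0.5695 bits


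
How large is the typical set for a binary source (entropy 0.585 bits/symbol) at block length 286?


log2|A_typical| = nH = 286 * 0.585 = 167.31, so |A_typical| ~ 2^167.31 = 2.319e+50

2.319e+50


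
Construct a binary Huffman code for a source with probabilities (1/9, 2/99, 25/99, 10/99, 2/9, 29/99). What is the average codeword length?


Huffman construction (repeatedly merge the two least-probable nodes; each merge adds 1 bit to every symbol beneath it): 2/99 + 10/99 = 4/33; 1/9 + 4/33 = 23/99; 2/9 + 23/99 = 5/11; 25/99 + 29/99 = 6/11; 5/11 + 6/11 = 1. Resulting codeword lengths (in the order the probabilities were given): (3, 4, 2, 4, 2, 2). L_avg = sum(p_i * l_i) = 1/9*3 + 2/99*4 + 25/99*2 + 10/99*4 + 2/9*2 + 29/99*2 = 233/99 = 2.3535

2.3535 bits


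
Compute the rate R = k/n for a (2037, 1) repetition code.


Rate = k/n = 1/2037

1/2037


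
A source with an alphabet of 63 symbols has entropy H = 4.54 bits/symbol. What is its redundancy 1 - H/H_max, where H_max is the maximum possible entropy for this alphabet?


H_max = log2(K) = log2(63) = 5.9773 bits/symbol. Redundancy = 1 - H/H_max = 1 - 4.54/5.9773 = 1 - 0.7595 = 0.2405

0.2405


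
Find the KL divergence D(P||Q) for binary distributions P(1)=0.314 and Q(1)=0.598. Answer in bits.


KL = p*log2(p/q) + (1-p)*log2((1-p)/(1-q)) = 0.314*log2(0.314/0.598) + 0.686*log2(0.686/0.402) = 0.2371

0.2371 bits


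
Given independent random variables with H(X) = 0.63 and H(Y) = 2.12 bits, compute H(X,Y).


For independent variables, H(X,Y) = H(X) + H(Y) = 0.63 + 2.12 = 2.75

2.75 bits


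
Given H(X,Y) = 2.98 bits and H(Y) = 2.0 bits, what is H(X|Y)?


H(X|Y) = H(X,Y) - H(Y) = 2.98 - 2.0 = 0.98

0.98 bits


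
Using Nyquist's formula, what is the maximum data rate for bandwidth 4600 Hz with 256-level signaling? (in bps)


Rate = 2 * B * log2(M) = 2 * 4600 * 8.0 = 73600.0

73600.0 bps


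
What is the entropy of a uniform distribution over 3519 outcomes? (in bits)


H = log2(n) = log2(3519) = 11.7809

11.7809 bits


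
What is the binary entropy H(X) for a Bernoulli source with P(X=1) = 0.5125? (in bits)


H = -p*log2(p) - (1-p)*log2(1-p). -0.5125*log2(0.5125) = 0.494243; -0.4875*log2(0.4875) = 0.505306. H = 0.494243 + 0.505306 = 0.9995

0.9995 bits


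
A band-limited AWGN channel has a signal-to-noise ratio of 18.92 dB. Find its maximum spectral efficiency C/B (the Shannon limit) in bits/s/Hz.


SNR_linear = 10^(18.92/10) = 77.983; C/B = log2(1 + SNR_linear) = log2(1 + 77.983) = 6.3035

6.3035 bits/s/Hz


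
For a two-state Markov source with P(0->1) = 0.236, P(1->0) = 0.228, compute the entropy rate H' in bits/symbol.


Stationary distribution: pi_0 = p10/(p01+p10) = 0.4914, pi_1 = 0.5086. Entropy rate H' = pi_0*H(p01) + pi_1*H(p10) = 0.4914*0.7883 + 0.5086*0.7745 = 0.7813

0.7813 bits/symbol


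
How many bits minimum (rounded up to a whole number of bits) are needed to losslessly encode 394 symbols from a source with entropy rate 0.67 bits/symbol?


Minimum bits >= n * H = 394 * 0.67 = 263.98, rounded up to a whole number of bits = 264

264 bits


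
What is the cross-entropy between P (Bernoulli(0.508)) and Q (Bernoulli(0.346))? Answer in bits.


H(P,Q) = -p*log2(q) - (1-p)*log2(1-q). -0.508*log2(0.346) = 0.777827; -0.492*log2(0.654) = 0.301418. H(P,Q) = 0.777827 + 0.301418 = 1.0792

1.0792 bits


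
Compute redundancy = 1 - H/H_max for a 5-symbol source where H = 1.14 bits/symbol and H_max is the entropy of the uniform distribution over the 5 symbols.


H_max = log2(K) = log2(5) = 2.3219 bits/symbol. Redundancy = 1 - H/H_max = 1 - 1.14/2.3219 = 1 - 0.491 = 0.509

0.509


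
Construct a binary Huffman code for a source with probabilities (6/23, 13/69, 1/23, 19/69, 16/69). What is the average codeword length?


Huffman construction (repeatedly merge the two least-probable nodes; each merge adds 1 bit to every symbol beneath it): 1/23 + 13/69 = 16/69; 16/69 + 16/69 = 32/69; 6/23 + 19/69 = 37/69; 32/69 + 37/69 = 1. Resulting codeword lengths (in the order the probabilities were given): (2, 3, 3, 2, 2). L_avg = sum(p_i * l_i) = 6/23*2 + 13/69*3 + 1/23*3 + 19/69*2 + 16/69*2 = 154/69 = 2.2319

2.2319 bits
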